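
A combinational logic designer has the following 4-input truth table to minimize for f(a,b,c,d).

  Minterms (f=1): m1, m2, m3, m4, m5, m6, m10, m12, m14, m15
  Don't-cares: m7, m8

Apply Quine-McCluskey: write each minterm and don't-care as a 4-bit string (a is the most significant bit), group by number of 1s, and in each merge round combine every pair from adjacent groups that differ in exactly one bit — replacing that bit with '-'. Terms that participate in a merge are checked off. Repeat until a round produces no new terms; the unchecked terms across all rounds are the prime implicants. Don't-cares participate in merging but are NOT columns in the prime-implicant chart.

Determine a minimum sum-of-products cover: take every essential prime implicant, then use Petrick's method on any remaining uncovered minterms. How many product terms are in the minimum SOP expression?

size-2^0 implicants → 0001(✓)  0010(✓)  0011(✓)  0100(✓)  0101(✓)  0110(✓)  0111(✓)  1000(✓)  1010(✓)  1100(✓)  1110(✓)  1111(✓)
size-2^1 implicants → -010(✓)  -100(✓)  -110(✓)  -111(✓)  0-01(✓)  0-10(✓)  0-11(✓)  00-1(✓)  001-(✓)  01-0(✓)  01-1(✓)  010-(✓)  011-(✓)  1-00(✓)  1-10(✓)  10-0(✓)  11-0(✓)  111-(✓)
size-2^2 implicants → --10  -1-0  -11-  0--1  0-1-  01--  1--0
Unchecked terms (primes): --10, -1-0, -11-, 0--1, 0-1-, 01--, 1--0
Minterm coverage:
  m1 ⊆ 0--1 [E]
  m2 ⊆ --10,0-1-
  m3 ⊆ 0--1,0-1-
  m4 ⊆ -1-0,01--
  m5 ⊆ 0--1,01--
  m6 ⊆ --10,-1-0,-11-,0-1-,01--
  m10 ⊆ --10,1--0
  m12 ⊆ -1-0,1--0
  m14 ⊆ --10,-1-0,-11-,1--0
  m15 ⊆ -11- [E]
E = {-11-, 0--1}
Petrick residual → --10, -1-0
Cover = cd' + bd' + bc + a'd  |cover|=4

4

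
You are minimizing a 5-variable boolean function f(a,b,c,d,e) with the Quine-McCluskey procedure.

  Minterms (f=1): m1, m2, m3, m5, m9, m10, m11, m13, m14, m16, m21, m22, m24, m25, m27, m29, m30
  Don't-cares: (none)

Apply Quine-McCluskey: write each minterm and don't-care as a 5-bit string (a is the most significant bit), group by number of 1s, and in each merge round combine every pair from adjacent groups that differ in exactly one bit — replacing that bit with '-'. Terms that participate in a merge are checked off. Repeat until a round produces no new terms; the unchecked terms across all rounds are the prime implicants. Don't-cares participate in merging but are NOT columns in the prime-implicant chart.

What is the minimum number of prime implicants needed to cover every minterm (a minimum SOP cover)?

7

[col 0] 00001*, 00010*, 00011*, 00101*, 01001*, 01010*, 01011*, 01101*, 01110*, 10000*, 10101*, 10110*, 11000*, 11001*, 11011*, 11101*, 11110*
[col 1] -0101*, -1001*, -1011*, -1101*, -1110, 0-001*, 0-010*, 0-011*, 0-101*, 00-01*, 000-1*, 0001-*, 01-01*, 01-10, 010-1*, 0101-*, 1-000, 1-101*, 1-110, 11-01*, 110-1*, 1100-
[col 2] --101, -1-01, -10-1, 0--01, 0-0-1, 0-01-
Prime implicants: --101, -1-01, -10-1, -1110, 0--01, 0-0-1, 0-01-, 01-10, 1-000, 1-110, 1100-
PI chart (minterm → PIs covering it):
  1 | 0--01,0-0-1
  2 | 0-01-  (sole → essential)
  3 | 0-0-1,0-01-
  5 | --101,0--01
  9 | -1-01,-10-1,0--01,0-0-1
  10 | 0-01-,01-10
  11 | -10-1,0-0-1,0-01-
  13 | --101,-1-01,0--01
  14 | -1110,01-10
  16 | 1-000  (sole → essential)
  21 | --101  (sole → essential)
  22 | 1-110  (sole → essential)
  24 | 1-000,1100-
  25 | -1-01,-10-1,1100-
  27 | -10-1  (sole → essential)
  29 | --101,-1-01
  30 | -1110,1-110
Essential prime implicants: --101, -10-1, 0-01-, 1-000, 1-110
Petrick residual → -1110, 0--01
Minimum SOP uses 7 PIs: cd'e + bc'e + bcde' + a'd'e + a'c'd + ac'd'e' + acde'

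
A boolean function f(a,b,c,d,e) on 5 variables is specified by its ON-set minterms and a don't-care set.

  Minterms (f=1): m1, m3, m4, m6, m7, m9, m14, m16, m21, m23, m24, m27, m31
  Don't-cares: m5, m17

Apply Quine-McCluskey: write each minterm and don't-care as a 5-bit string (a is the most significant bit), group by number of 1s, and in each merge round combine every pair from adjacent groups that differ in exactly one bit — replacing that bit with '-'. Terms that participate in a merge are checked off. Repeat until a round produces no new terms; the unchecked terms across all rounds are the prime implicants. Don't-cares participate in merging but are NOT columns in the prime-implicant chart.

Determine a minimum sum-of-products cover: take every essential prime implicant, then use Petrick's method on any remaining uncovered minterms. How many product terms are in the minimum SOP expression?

size-2^0 implicants → 00001(✓)  00011(✓)  00100(✓)  00101(✓)  00110(✓)  00111(✓)  01001(✓)  01110(✓)  10000(✓)  10001(✓)  10101(✓)  10111(✓)  11000(✓)  11011(✓)  11111(✓)
size-2^1 implicants → -0001(✓)  -0101(✓)  -0111(✓)  0-001  0-110  00-01(✓)  00-11(✓)  000-1(✓)  001-0(✓)  001-1(✓)  0010-(✓)  0011-(✓)  1-000  1-111  10-01(✓)  1000-  101-1(✓)  11-11
size-2^2 implicants → -0-01  -01-1  00--1  001--
Unchecked terms (primes): -0-01, -01-1, 0-001, 0-110, 00--1, 001--, 1-000, 1-111, 1000-, 11-11
Minterm coverage:
  m1 ⊆ -0-01,0-001,00--1
  m3 ⊆ 00--1 [E]
  m4 ⊆ 001-- [E]
  m6 ⊆ 0-110,001--
  m7 ⊆ -01-1,00--1,001--
  m9 ⊆ 0-001 [E]
  m14 ⊆ 0-110 [E]
  m16 ⊆ 1-000,1000-
  m21 ⊆ -0-01,-01-1
  m23 ⊆ -01-1,1-111
  m24 ⊆ 1-000 [E]
  m27 ⊆ 11-11 [E]
  m31 ⊆ 1-111,11-11
E = {0-001, 0-110, 00--1, 001--, 1-000, 11-11}
Petrick residual → -01-1
Cover = b'ce + a'c'd'e + a'cde' + a'b'e + a'b'c + ac'd'e' + abde  |cover|=7

7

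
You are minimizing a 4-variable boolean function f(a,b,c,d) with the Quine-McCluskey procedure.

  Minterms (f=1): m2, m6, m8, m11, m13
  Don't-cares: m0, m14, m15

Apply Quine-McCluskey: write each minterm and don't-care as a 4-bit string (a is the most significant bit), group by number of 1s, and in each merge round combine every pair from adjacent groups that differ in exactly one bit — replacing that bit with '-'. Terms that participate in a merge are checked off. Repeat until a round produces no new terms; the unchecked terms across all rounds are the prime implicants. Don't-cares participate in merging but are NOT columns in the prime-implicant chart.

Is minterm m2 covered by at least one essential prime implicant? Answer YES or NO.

[col 0] 0000*, 0010*, 0110*, 1000*, 1011*, 1101*, 1110*, 1111*
[col 1] -000, -110, 0-10, 00-0, 1-11, 11-1, 111-
Prime implicants: -000, -110, 0-10, 00-0, 1-11, 11-1, 111-
PI chart (minterm → PIs covering it):
  2 | 0-10,00-0
  6 | -110,0-10
  8 | -000  (sole → essential)
  11 | 1-11  (sole → essential)
  13 | 11-1  (sole → essential)
Essential prime implicants: -000, 1-11, 11-1

NO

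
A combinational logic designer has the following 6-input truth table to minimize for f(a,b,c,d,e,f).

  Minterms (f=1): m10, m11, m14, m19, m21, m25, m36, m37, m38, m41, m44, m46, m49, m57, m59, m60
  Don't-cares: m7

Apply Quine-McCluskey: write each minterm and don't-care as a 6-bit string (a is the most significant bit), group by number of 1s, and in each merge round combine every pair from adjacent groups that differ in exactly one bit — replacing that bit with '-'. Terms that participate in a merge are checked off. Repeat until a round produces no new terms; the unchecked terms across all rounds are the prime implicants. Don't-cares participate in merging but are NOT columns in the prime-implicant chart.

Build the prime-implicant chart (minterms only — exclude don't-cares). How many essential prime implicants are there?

size-2^0 implicants → 000111  001010(✓)  001011(✓)  001110(✓)  010011  010101  011001(✓)  100100(✓)  100101(✓)  100110(✓)  101001(✓)  101100(✓)  101110(✓)  110001(✓)  111001(✓)  111011(✓)  111100(✓)
size-2^1 implicants → -01110  -11001  001-10  00101-  1-1001  1-1100  10-100(✓)  10-110(✓)  1001-0(✓)  10010-  1011-0(✓)  11-001  1110-1
size-2^2 implicants → 10-1-0
Unchecked terms (primes): -01110, -11001, 000111, 001-10, 00101-, 010011, 010101, 1-1001, 1-1100, 10-1-0, 10010-, 11-001, 1110-1
Minterm coverage:
  m10 ⊆ 001-10,00101-
  m11 ⊆ 00101- [E]
  m14 ⊆ -01110,001-10
  m19 ⊆ 010011 [E]
  m21 ⊆ 010101 [E]
  m25 ⊆ -11001 [E]
  m36 ⊆ 10-1-0,10010-
  m37 ⊆ 10010- [E]
  m38 ⊆ 10-1-0 [E]
  m41 ⊆ 1-1001 [E]
  m44 ⊆ 1-1100,10-1-0
  m46 ⊆ -01110,10-1-0
  m49 ⊆ 11-001 [E]
  m57 ⊆ -11001,1-1001,11-001,1110-1
  m59 ⊆ 1110-1 [E]
  m60 ⊆ 1-1100 [E]
E = {-11001, 00101-, 010011, 010101, 1-1001, 1-1100, 10-1-0, 10010-, 11-001, 1110-1}

10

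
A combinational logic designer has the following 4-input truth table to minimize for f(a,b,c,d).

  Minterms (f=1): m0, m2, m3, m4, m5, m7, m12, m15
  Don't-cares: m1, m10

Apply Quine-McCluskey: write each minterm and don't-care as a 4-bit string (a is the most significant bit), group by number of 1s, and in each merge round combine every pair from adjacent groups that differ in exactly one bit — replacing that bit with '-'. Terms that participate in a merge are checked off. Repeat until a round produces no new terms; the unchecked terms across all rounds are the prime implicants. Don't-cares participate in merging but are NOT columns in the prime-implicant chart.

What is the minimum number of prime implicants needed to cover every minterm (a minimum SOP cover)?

Round 0: 0000✓ 0001✓ 0010✓ 0011✓ 0100✓ 0101✓ 0111✓ 1010✓ 1100✓ 1111✓
Round 1: -010 -100 -111 0-00✓ 0-01✓ 0-11✓ 00-0✓ 00-1✓ 000-✓ 001-✓ 01-1✓ 010-✓
Round 2: 0--1 0-0- 00--
PIs = {-010, -100, -111, 0--1, 0-0-, 00--}
Coverage chart:
  m0: 0-0-,00--
  m2: -010,00--
  m3: 0--1,00--
  m4: -100,0-0-
  m5: 0--1,0-0-
  m7: -111,0--1
  m12: -100 ←essential
  m15: -111 ←essential
Essential: -100, -111
Petrick residual → 0--1, 00--
Min cover (4 terms): bc'd' + bcd + a'd + a'b'

4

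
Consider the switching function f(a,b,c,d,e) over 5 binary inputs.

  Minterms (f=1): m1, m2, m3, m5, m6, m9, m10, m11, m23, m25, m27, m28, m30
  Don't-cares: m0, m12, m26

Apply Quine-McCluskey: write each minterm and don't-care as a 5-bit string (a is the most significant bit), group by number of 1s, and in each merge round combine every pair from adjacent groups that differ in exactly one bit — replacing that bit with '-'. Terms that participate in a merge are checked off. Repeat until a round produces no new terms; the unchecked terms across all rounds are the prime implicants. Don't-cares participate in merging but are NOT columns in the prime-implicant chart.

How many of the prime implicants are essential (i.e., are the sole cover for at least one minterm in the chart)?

4

Round 0: 00000✓ 00001✓ 00010✓ 00011✓ 00101✓ 00110✓ 01001✓ 01010✓ 01011✓ 01100✓ 10111 11001✓ 11010✓ 11011✓ 11100✓ 11110✓
Round 1: -1001✓ -1010✓ -1011✓ -1100 0-001✓ 0-010✓ 0-011✓ 00-01 00-10 000-0✓ 000-1✓ 0000-✓ 0001-✓ 010-1✓ 0101-✓ 11-10 110-1✓ 1101-✓ 111-0
Round 2: -10-1 -101- 0-0-1 0-01- 000--
PIs = {-10-1, -101-, -1100, 0-0-1, 0-01-, 00-01, 00-10, 000--, 10111, 11-10, 111-0}
Coverage chart:
  m1: 0-0-1,00-01,000--
  m2: 0-01-,00-10,000--
  m3: 0-0-1,0-01-,000--
  m5: 00-01 ←essential
  m6: 00-10 ←essential
  m9: -10-1,0-0-1
  m10: -101-,0-01-
  m11: -10-1,-101-,0-0-1,0-01-
  m23: 10111 ←essential
  m25: -10-1 ←essential
  m27: -10-1,-101-
  m28: -1100,111-0
  m30: 11-10,111-0
Essential: -10-1, 00-01, 00-10, 10111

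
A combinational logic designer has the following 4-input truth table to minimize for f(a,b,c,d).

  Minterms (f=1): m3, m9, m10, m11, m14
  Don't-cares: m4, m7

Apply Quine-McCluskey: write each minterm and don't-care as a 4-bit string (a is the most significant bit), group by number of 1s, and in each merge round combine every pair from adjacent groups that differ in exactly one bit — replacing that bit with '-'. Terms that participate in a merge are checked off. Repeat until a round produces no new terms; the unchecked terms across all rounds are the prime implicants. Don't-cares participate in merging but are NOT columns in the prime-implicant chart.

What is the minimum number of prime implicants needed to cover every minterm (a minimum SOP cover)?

[col 0] 0011*, 0100, 0111*, 1001*, 1010*, 1011*, 1110*
[col 1] -011, 0-11, 1-10, 10-1, 101-
Prime implicants: -011, 0-11, 0100, 1-10, 10-1, 101-
PI chart (minterm → PIs covering it):
  3 | -011,0-11
  9 | 10-1  (sole → essential)
  10 | 1-10,101-
  11 | -011,10-1,101-
  14 | 1-10  (sole → essential)
Essential prime implicants: 1-10, 10-1
Petrick residual → -011
Minimum SOP uses 3 PIs: b'cd + acd' + ab'd

3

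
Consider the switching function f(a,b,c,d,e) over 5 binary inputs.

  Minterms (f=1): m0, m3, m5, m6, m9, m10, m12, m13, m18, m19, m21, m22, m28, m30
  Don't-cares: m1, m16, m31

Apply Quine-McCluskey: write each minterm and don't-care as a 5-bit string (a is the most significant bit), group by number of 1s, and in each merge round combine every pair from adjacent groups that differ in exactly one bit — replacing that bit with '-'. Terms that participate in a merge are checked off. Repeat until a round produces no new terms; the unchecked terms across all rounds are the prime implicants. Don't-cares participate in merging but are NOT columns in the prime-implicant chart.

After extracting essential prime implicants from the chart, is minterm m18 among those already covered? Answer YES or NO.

size-2^0 implicants → 00000(✓)  00001(✓)  00011(✓)  00101(✓)  00110(✓)  01001(✓)  01010  01100(✓)  01101(✓)  10000(✓)  10010(✓)  10011(✓)  10101(✓)  10110(✓)  11100(✓)  11110(✓)  11111(✓)
size-2^1 implicants → -0000  -0011  -0101  -0110  -1100  0-001(✓)  0-101(✓)  00-01(✓)  000-1  0000-  01-01(✓)  0110-  1-110  10-10  100-0  1001-  111-0  1111-
size-2^2 implicants → 0--01
Unchecked terms (primes): -0000, -0011, -0101, -0110, -1100, 0--01, 000-1, 0000-, 01010, 0110-, 1-110, 10-10, 100-0, 1001-, 111-0, 1111-
Minterm coverage:
  m0 ⊆ -0000,0000-
  m3 ⊆ -0011,000-1
  m5 ⊆ -0101,0--01
  m6 ⊆ -0110 [E]
  m9 ⊆ 0--01 [E]
  m10 ⊆ 01010 [E]
  m12 ⊆ -1100,0110-
  m13 ⊆ 0--01,0110-
  m18 ⊆ 10-10,100-0,1001-
  m19 ⊆ -0011,1001-
  m21 ⊆ -0101 [E]
  m22 ⊆ -0110,1-110,10-10
  m28 ⊆ -1100,111-0
  m30 ⊆ 1-110,111-0,1111-
E = {-0101, -0110, 0--01, 01010}

NO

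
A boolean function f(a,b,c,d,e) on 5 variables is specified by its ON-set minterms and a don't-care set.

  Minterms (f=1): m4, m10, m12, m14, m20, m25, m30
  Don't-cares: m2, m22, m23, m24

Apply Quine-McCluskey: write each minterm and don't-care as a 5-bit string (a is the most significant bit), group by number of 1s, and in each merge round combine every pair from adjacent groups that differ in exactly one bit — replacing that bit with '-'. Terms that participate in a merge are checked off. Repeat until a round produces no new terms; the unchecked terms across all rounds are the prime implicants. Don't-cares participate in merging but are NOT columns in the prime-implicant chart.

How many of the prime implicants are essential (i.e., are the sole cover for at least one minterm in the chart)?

1

Round 0: 00010✓ 00100✓ 01010✓ 01100✓ 01110✓ 10100✓ 10110✓ 10111✓ 11000✓ 11001✓ 11110✓
Round 1: -0100 -1110 0-010 0-100 01-10 011-0 1-110 101-0 1011- 1100-
PIs = {-0100, -1110, 0-010, 0-100, 01-10, 011-0, 1-110, 101-0, 1011-, 1100-}
Coverage chart:
  m4: -0100,0-100
  m10: 0-010,01-10
  m12: 0-100,011-0
  m14: -1110,01-10,011-0
  m20: -0100,101-0
  m25: 1100- ←essential
  m30: -1110,1-110
Essential: 1100-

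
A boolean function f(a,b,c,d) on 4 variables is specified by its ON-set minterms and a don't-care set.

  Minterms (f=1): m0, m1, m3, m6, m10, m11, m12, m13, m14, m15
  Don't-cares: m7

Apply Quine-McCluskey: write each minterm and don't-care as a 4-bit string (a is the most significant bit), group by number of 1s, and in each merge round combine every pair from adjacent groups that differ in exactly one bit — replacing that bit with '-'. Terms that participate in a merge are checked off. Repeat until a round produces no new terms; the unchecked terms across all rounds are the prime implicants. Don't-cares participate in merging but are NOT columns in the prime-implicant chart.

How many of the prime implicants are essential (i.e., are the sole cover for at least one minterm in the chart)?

4

Round 0: 0000✓ 0001✓ 0011✓ 0110✓ 0111✓ 1010✓ 1011✓ 1100✓ 1101✓ 1110✓ 1111✓
Round 1: -011✓ -110✓ -111✓ 0-11✓ 00-1 000- 011-✓ 1-10✓ 1-11✓ 101-✓ 11-0✓ 11-1✓ 110-✓ 111-✓
Round 2: --11 -11- 1-1- 11--
PIs = {--11, -11-, 00-1, 000-, 1-1-, 11--}
Coverage chart:
  m0: 000- ←essential
  m1: 00-1,000-
  m3: --11,00-1
  m6: -11- ←essential
  m10: 1-1- ←essential
  m11: --11,1-1-
  m12: 11-- ←essential
  m13: 11-- ←essential
  m14: -11-,1-1-,11--
  m15: --11,-11-,1-1-,11--
Essential: -11-, 000-, 1-1-, 11--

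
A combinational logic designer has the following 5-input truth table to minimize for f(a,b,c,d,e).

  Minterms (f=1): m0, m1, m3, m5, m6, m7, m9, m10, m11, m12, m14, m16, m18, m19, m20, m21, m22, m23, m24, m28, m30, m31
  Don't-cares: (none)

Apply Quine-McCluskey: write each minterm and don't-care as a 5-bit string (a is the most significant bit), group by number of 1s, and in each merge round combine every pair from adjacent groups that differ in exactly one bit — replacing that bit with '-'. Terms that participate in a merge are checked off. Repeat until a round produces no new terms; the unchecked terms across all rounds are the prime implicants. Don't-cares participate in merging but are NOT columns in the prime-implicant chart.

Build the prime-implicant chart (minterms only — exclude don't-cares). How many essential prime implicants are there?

4

[col 0] 00000*, 00001*, 00011*, 00101*, 00110*, 00111*, 01001*, 01010*, 01011*, 01100*, 01110*, 10000*, 10010*, 10011*, 10100*, 10101*, 10110*, 10111*, 11000*, 11100*, 11110*, 11111*
[col 1] -0000, -0011*, -0101*, -0110*, -0111*, -1100*, -1110*, 0-001*, 0-011*, 0-110*, 00-01*, 00-11*, 000-1*, 0000-, 001-1*, 0011-*, 01-10, 010-1*, 0101-, 011-0*, 1-000*, 1-100*, 1-110*, 1-111*, 10-00*, 10-10*, 10-11*, 100-0*, 1001-*, 101-0*, 101-1*, 1010-*, 1011-*, 11-00*, 111-0*, 1111-*
[col 2] --110, -0-11, -01-1, -011-, -11-0, 0-0-1, 00--1, 1--00, 1-1-0, 1-11-, 10--0, 10-1-, 101--
Prime implicants: --110, -0-11, -0000, -01-1, -011-, -11-0, 0-0-1, 00--1, 0000-, 01-10, 0101-, 1--00, 1-1-0, 1-11-, 10--0, 10-1-, 101--
PI chart (minterm → PIs covering it):
  0 | -0000,0000-
  1 | 0-0-1,00--1,0000-
  3 | -0-11,0-0-1,00--1
  5 | -01-1,00--1
  6 | --110,-011-
  7 | -0-11,-01-1,-011-,00--1
  9 | 0-0-1  (sole → essential)
  10 | 01-10,0101-
  11 | 0-0-1,0101-
  12 | -11-0  (sole → essential)
  14 | --110,-11-0,01-10
  16 | -0000,1--00,10--0
  18 | 10--0,10-1-
  19 | -0-11,10-1-
  20 | 1--00,1-1-0,10--0,101--
  21 | -01-1,101--
  22 | --110,-011-,1-1-0,1-11-,10--0,10-1-,101--
  23 | -0-11,-01-1,-011-,1-11-,10-1-,101--
  24 | 1--00  (sole → essential)
  28 | -11-0,1--00,1-1-0
  30 | --110,-11-0,1-1-0,1-11-
  31 | 1-11-  (sole → essential)
Essential prime implicants: -11-0, 0-0-1, 1--00, 1-11-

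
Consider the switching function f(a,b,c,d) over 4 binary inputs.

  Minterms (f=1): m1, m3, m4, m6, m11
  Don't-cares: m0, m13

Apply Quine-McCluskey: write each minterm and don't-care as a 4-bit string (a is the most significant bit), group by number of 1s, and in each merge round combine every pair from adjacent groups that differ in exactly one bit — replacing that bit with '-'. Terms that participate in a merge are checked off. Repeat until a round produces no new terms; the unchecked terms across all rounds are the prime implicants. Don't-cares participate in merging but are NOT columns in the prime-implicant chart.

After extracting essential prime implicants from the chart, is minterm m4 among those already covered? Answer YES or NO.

[col 0] 0000*, 0001*, 0011*, 0100*, 0110*, 1011*, 1101
[col 1] -011, 0-00, 00-1, 000-, 01-0
Prime implicants: -011, 0-00, 00-1, 000-, 01-0, 1101
PI chart (minterm → PIs covering it):
  1 | 00-1,000-
  3 | -011,00-1
  4 | 0-00,01-0
  6 | 01-0  (sole → essential)
  11 | -011  (sole → essential)
Essential prime implicants: -011, 01-0

YES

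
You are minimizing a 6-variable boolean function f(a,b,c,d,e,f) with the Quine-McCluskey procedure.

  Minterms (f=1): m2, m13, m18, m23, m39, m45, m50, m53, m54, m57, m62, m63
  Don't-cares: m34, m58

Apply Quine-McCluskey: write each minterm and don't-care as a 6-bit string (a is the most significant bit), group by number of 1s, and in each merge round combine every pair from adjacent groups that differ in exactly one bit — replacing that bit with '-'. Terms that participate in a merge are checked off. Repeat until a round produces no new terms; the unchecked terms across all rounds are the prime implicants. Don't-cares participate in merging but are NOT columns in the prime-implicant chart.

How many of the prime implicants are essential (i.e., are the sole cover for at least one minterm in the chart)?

size-2^0 implicants → 000010(✓)  001101(✓)  010010(✓)  010111  100010(✓)  100111  101101(✓)  110010(✓)  110101  110110(✓)  111001  111010(✓)  111110(✓)  111111(✓)
size-2^1 implicants → -00010(✓)  -01101  -10010(✓)  0-0010(✓)  1-0010(✓)  11-010(✓)  11-110(✓)  110-10(✓)  111-10(✓)  11111-
size-2^2 implicants → --0010  11--10
Unchecked terms (primes): --0010, -01101, 010111, 100111, 11--10, 110101, 111001, 11111-
Minterm coverage:
  m2 ⊆ --0010 [E]
  m13 ⊆ -01101 [E]
  m18 ⊆ --0010 [E]
  m23 ⊆ 010111 [E]
  m39 ⊆ 100111 [E]
  m45 ⊆ -01101 [E]
  m50 ⊆ --0010,11--10
  m53 ⊆ 110101 [E]
  m54 ⊆ 11--10 [E]
  m57 ⊆ 111001 [E]
  m62 ⊆ 11--10,11111-
  m63 ⊆ 11111- [E]
E = {--0010, -01101, 010111, 100111, 11--10, 110101, 111001, 11111-}

8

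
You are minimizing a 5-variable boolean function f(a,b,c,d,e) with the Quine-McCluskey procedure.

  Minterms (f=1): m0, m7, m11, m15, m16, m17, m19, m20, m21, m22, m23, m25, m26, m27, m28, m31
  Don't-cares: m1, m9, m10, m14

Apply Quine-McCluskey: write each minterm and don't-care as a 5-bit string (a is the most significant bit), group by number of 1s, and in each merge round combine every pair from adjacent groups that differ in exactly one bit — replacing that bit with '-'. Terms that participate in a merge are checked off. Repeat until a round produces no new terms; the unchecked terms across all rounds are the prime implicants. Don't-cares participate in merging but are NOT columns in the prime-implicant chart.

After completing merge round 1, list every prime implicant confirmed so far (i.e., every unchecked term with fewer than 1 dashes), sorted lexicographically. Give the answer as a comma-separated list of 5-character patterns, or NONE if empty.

[col 0] 00000*, 00001*, 00111*, 01001*, 01010*, 01011*, 01110*, 01111*, 10000*, 10001*, 10011*, 10100*, 10101*, 10110*, 10111*, 11001*, 11010*, 11011*, 11100*, 11111*
[col 1] -0000*, -0001*, -0111*, -1001*, -1010*, -1011*, -1111*, 0-001*, 0-111*, 0000-*, 01-10*, 01-11*, 010-1*, 0101-*, 0111-*, 1-001*, 1-011*, 1-100, 1-111*, 10-00*, 10-01*, 10-11*, 100-1*, 1000-*, 101-0*, 101-1*, 1010-*, 1011-*, 11-11*, 110-1*, 1101-*
[col 2] --001, --111, -000-, -1-11, -10-1, -101-, 01-1-, 1--11, 1-0-1, 10--1, 10-0-, 101--
Prime implicants: --001, --111, -000-, -1-11, -10-1, -101-, 01-1-, 1--11, 1-0-1, 1-100, 10--1, 10-0-, 101--

NONE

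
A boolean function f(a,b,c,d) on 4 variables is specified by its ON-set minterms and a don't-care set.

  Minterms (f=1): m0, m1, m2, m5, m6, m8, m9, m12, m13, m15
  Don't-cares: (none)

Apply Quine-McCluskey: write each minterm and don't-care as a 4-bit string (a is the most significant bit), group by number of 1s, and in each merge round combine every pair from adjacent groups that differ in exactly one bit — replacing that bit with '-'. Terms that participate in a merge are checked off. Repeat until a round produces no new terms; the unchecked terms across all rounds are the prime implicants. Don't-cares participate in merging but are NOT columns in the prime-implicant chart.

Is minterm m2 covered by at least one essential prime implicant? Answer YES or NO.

YES

Round 0: 0000✓ 0001✓ 0010✓ 0101✓ 0110✓ 1000✓ 1001✓ 1100✓ 1101✓ 1111✓
Round 1: -000✓ -001✓ -101✓ 0-01✓ 0-10 00-0 000-✓ 1-00✓ 1-01✓ 100-✓ 11-1 110-✓
Round 2: --01 -00- 1-0-
PIs = {--01, -00-, 0-10, 00-0, 1-0-, 11-1}
Coverage chart:
  m0: -00-,00-0
  m1: --01,-00-
  m2: 0-10,00-0
  m5: --01 ←essential
  m6: 0-10 ←essential
  m8: -00-,1-0-
  m9: --01,-00-,1-0-
  m12: 1-0- ←essential
  m13: --01,1-0-,11-1
  m15: 11-1 ←essential
Essential: --01, 0-10, 1-0-, 11-1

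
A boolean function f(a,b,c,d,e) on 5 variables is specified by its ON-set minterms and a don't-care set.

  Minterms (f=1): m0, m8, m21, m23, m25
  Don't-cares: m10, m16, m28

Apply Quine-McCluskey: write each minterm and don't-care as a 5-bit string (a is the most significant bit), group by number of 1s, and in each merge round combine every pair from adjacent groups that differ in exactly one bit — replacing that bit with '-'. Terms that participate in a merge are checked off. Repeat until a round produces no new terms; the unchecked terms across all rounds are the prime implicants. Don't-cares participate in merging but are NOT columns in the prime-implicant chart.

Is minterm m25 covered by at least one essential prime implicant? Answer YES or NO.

YES

size-2^0 implicants → 00000(✓)  01000(✓)  01010(✓)  10000(✓)  10101(✓)  10111(✓)  11001  11100
size-2^1 implicants → -0000  0-000  010-0  101-1
Unchecked terms (primes): -0000, 0-000, 010-0, 101-1, 11001, 11100
Minterm coverage:
  m0 ⊆ -0000,0-000
  m8 ⊆ 0-000,010-0
  m21 ⊆ 101-1 [E]
  m23 ⊆ 101-1 [E]
  m25 ⊆ 11001 [E]
E = {101-1, 11001}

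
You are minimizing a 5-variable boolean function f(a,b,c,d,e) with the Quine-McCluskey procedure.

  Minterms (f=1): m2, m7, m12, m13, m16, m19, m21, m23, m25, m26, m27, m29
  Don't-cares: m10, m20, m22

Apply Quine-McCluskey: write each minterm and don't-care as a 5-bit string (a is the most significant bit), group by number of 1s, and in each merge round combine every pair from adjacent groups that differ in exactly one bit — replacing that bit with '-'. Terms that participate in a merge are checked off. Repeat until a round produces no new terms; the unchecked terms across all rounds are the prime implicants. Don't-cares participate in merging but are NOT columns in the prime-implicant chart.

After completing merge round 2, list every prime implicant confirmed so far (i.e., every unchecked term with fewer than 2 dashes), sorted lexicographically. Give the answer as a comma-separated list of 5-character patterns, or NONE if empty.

Round 0: 00010✓ 00111✓ 01010✓ 01100✓ 01101✓ 10000✓ 10011✓ 10100✓ 10101✓ 10110✓ 10111✓ 11001✓ 11010✓ 11011✓ 11101✓
Round 1: -0111 -1010 -1101 0-010 0110- 1-011 1-101 10-00 10-11 101-0✓ 101-1✓ 1010-✓ 1011-✓ 11-01 110-1 1101-
Round 2: 101--
PIs = {-0111, -1010, -1101, 0-010, 0110-, 1-011, 1-101, 10-00, 10-11, 101--, 11-01, 110-1, 1101-}

-0111, -1010, -1101, 0-010, 0110-, 1-011, 1-101, 10-00, 10-11, 11-01, 110-1, 1101-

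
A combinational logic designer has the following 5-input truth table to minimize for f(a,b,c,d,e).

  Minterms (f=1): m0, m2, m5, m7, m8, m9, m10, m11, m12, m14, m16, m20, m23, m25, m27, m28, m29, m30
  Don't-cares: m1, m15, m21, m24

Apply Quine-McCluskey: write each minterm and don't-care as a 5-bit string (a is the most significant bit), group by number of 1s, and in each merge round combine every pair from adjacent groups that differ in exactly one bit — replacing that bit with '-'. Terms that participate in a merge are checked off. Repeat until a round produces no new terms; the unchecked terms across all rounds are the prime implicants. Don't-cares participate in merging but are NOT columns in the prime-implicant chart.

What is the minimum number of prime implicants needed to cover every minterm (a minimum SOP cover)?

6

size-2^0 implicants → 00000(✓)  00001(✓)  00010(✓)  00101(✓)  00111(✓)  01000(✓)  01001(✓)  01010(✓)  01011(✓)  01100(✓)  01110(✓)  01111(✓)  10000(✓)  10100(✓)  10101(✓)  10111(✓)  11000(✓)  11001(✓)  11011(✓)  11100(✓)  11101(✓)  11110(✓)
size-2^1 implicants → -0000(✓)  -0101(✓)  -0111(✓)  -1000(✓)  -1001(✓)  -1011(✓)  -1100(✓)  -1110(✓)  0-000(✓)  0-001(✓)  0-010(✓)  0-111  00-01  000-0(✓)  0000-(✓)  001-1(✓)  01-00(✓)  01-10(✓)  01-11(✓)  010-0(✓)  010-1(✓)  0100-(✓)  0101-(✓)  011-0(✓)  0111-(✓)  1-000(✓)  1-100(✓)  1-101(✓)  10-00(✓)  101-1(✓)  1010-(✓)  11-00(✓)  11-01(✓)  110-1(✓)  1100-(✓)  111-0(✓)  1110-(✓)
size-2^2 implicants → --000  -01-1  -1-00  -10-1  -100-  -11-0  0-0-0  0-00-  01--0  01-1-  010--  1--00  1-10-  11-0-
Unchecked terms (primes): --000, -01-1, -1-00, -10-1, -100-, -11-0, 0-0-0, 0-00-, 0-111, 00-01, 01--0, 01-1-, 010--, 1--00, 1-10-, 11-0-
Minterm coverage:
  m0 ⊆ --000,0-0-0,0-00-
  m2 ⊆ 0-0-0 [E]
  m5 ⊆ -01-1,00-01
  m7 ⊆ -01-1,0-111
  m8 ⊆ --000,-1-00,-100-,0-0-0,0-00-,01--0,010--
  m9 ⊆ -10-1,-100-,0-00-,010--
  m10 ⊆ 0-0-0,01--0,01-1-,010--
  m11 ⊆ -10-1,01-1-,010--
  m12 ⊆ -1-00,-11-0,01--0
  m14 ⊆ -11-0,01--0,01-1-
  m16 ⊆ --000,1--00
  m20 ⊆ 1--00,1-10-
  m23 ⊆ -01-1 [E]
  m25 ⊆ -10-1,-100-,11-0-
  m27 ⊆ -10-1 [E]
  m28 ⊆ -1-00,-11-0,1--00,1-10-,11-0-
  m29 ⊆ 1-10-,11-0-
  m30 ⊆ -11-0 [E]
E = {-01-1, -10-1, -11-0, 0-0-0}
Petrick residual → --000, 1-10-
Cover = c'd'e' + b'ce + bc'e + bce' + a'c'e' + acd'  |cover|=6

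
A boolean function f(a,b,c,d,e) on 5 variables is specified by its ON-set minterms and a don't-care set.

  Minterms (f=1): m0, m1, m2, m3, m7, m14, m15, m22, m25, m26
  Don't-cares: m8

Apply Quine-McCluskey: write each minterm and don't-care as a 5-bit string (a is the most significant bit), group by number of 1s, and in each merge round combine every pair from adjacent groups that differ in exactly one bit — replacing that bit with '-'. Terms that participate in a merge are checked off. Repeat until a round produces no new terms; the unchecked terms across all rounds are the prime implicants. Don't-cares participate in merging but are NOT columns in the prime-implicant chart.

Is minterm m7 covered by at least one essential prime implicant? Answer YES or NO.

NO

Round 0: 00000✓ 00001✓ 00010✓ 00011✓ 00111✓ 01000✓ 01110✓ 01111✓ 10110 11001 11010
Round 1: 0-000 0-111 00-11 000-0✓ 000-1✓ 0000-✓ 0001-✓ 0111-
Round 2: 000--
PIs = {0-000, 0-111, 00-11, 000--, 0111-, 10110, 11001, 11010}
Coverage chart:
  m0: 0-000,000--
  m1: 000-- ←essential
  m2: 000-- ←essential
  m3: 00-11,000--
  m7: 0-111,00-11
  m14: 0111- ←essential
  m15: 0-111,0111-
  m22: 10110 ←essential
  m25: 11001 ←essential
  m26: 11010 ←essential
Essential: 000--, 0111-, 10110, 11001, 11010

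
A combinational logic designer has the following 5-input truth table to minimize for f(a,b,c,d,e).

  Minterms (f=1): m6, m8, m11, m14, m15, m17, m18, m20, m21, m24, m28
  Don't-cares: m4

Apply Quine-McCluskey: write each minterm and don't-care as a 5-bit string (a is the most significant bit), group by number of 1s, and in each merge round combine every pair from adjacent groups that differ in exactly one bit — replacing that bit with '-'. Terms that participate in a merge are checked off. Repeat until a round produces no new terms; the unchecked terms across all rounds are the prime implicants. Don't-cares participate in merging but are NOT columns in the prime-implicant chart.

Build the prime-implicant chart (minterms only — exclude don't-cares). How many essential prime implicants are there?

4

size-2^0 implicants → 00100(✓)  00110(✓)  01000(✓)  01011(✓)  01110(✓)  01111(✓)  10001(✓)  10010  10100(✓)  10101(✓)  11000(✓)  11100(✓)
size-2^1 implicants → -0100  -1000  0-110  001-0  01-11  0111-  1-100  10-01  1010-  11-00
Unchecked terms (primes): -0100, -1000, 0-110, 001-0, 01-11, 0111-, 1-100, 10-01, 10010, 1010-, 11-00
Minterm coverage:
  m6 ⊆ 0-110,001-0
  m8 ⊆ -1000 [E]
  m11 ⊆ 01-11 [E]
  m14 ⊆ 0-110,0111-
  m15 ⊆ 01-11,0111-
  m17 ⊆ 10-01 [E]
  m18 ⊆ 10010 [E]
  m20 ⊆ -0100,1-100,1010-
  m21 ⊆ 10-01,1010-
  m24 ⊆ -1000,11-00
  m28 ⊆ 1-100,11-00
E = {-1000, 01-11, 10-01, 10010}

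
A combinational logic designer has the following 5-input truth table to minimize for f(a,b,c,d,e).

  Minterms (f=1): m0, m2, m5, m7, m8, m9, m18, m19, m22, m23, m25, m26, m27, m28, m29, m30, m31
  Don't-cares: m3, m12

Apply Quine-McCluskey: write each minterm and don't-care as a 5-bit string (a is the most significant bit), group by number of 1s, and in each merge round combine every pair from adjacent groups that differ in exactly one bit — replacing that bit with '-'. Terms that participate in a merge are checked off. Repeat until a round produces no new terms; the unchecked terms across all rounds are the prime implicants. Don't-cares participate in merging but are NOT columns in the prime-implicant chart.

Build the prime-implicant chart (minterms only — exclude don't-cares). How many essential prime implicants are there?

2

size-2^0 implicants → 00000(✓)  00010(✓)  00011(✓)  00101(✓)  00111(✓)  01000(✓)  01001(✓)  01100(✓)  10010(✓)  10011(✓)  10110(✓)  10111(✓)  11001(✓)  11010(✓)  11011(✓)  11100(✓)  11101(✓)  11110(✓)  11111(✓)
size-2^1 implicants → -0010(✓)  -0011(✓)  -0111(✓)  -1001  -1100  0-000  00-11(✓)  000-0  0001-(✓)  001-1  01-00  0100-  1-010(✓)  1-011(✓)  1-110(✓)  1-111(✓)  10-10(✓)  10-11(✓)  1001-(✓)  1011-(✓)  11-01(✓)  11-10(✓)  11-11(✓)  110-1(✓)  1101-(✓)  111-0(✓)  111-1(✓)  1110-(✓)  1111-(✓)
size-2^2 implicants → -0-11  -001-  1--10(✓)  1--11(✓)  1-01-(✓)  1-11-(✓)  10-1-(✓)  11--1  11-1-(✓)  111--
size-2^3 implicants → 1--1-
Unchecked terms (primes): -0-11, -001-, -1001, -1100, 0-000, 000-0, 001-1, 01-00, 0100-, 1--1-, 11--1, 111--
Minterm coverage:
  m0 ⊆ 0-000,000-0
  m2 ⊆ -001-,000-0
  m5 ⊆ 001-1 [E]
  m7 ⊆ -0-11,001-1
  m8 ⊆ 0-000,01-00,0100-
  m9 ⊆ -1001,0100-
  m18 ⊆ -001-,1--1-
  m19 ⊆ -0-11,-001-,1--1-
  m22 ⊆ 1--1- [E]
  m23 ⊆ -0-11,1--1-
  m25 ⊆ -1001,11--1
  m26 ⊆ 1--1- [E]
  m27 ⊆ 1--1-,11--1
  m28 ⊆ -1100,111--
  m29 ⊆ 11--1,111--
  m30 ⊆ 1--1-,111--
  m31 ⊆ 1--1-,11--1,111--
E = {001-1, 1--1-}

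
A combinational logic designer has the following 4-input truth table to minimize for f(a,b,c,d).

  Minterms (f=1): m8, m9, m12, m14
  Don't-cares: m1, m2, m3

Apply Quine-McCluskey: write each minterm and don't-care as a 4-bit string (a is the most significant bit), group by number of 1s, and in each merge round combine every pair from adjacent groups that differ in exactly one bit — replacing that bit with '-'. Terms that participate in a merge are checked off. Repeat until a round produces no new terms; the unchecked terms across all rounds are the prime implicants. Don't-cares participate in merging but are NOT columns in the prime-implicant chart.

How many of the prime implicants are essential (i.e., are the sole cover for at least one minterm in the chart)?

1

Round 0: 0001✓ 0010✓ 0011✓ 1000✓ 1001✓ 1100✓ 1110✓
Round 1: -001 00-1 001- 1-00 100- 11-0
PIs = {-001, 00-1, 001-, 1-00, 100-, 11-0}
Coverage chart:
  m8: 1-00,100-
  m9: -001,100-
  m12: 1-00,11-0
  m14: 11-0 ←essential
Essential: 11-0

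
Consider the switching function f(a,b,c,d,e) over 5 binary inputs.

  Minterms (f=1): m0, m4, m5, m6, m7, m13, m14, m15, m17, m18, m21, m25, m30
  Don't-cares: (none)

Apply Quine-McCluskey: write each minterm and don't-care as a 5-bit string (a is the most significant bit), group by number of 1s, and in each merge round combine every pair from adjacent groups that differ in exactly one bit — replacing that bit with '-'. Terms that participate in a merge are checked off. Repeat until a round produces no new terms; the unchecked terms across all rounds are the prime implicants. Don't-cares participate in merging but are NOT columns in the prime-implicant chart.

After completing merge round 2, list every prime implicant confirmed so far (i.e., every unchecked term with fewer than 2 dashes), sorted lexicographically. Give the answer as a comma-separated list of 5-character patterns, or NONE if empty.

-0101, -1110, 00-00, 1-001, 10-01, 10010

size-2^0 implicants → 00000(✓)  00100(✓)  00101(✓)  00110(✓)  00111(✓)  01101(✓)  01110(✓)  01111(✓)  10001(✓)  10010  10101(✓)  11001(✓)  11110(✓)
size-2^1 implicants → -0101  -1110  0-101(✓)  0-110(✓)  0-111(✓)  00-00  001-0(✓)  001-1(✓)  0010-(✓)  0011-(✓)  011-1(✓)  0111-(✓)  1-001  10-01
size-2^2 implicants → 0-1-1  0-11-  001--
Unchecked terms (primes): -0101, -1110, 0-1-1, 0-11-, 00-00, 001--, 1-001, 10-01, 10010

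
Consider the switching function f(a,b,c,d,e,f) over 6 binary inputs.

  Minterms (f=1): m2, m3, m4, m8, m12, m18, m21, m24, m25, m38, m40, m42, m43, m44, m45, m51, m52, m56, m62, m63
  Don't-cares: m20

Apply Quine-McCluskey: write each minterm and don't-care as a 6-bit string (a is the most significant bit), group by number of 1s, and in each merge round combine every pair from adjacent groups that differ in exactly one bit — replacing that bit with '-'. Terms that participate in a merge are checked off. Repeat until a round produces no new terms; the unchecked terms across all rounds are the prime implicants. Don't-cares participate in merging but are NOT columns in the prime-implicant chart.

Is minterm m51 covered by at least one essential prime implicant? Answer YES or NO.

[col 0] 000010*, 000011*, 000100*, 001000*, 001100*, 010010*, 010100*, 010101*, 011000*, 011001*, 100110, 101000*, 101010*, 101011*, 101100*, 101101*, 110011, 110100*, 111000*, 111110*, 111111*
[col 1] -01000*, -01100*, -10100, -11000*, 0-0010, 0-0100, 0-1000*, 00-100, 00001-, 001-00*, 01010-, 01100-, 1-1000*, 101-00*, 1010-0, 10101-, 10110-, 11111-
[col 2] --1000, -01-00
Prime implicants: --1000, -01-00, -10100, 0-0010, 0-0100, 00-100, 00001-, 01010-, 01100-, 100110, 1010-0, 10101-, 10110-, 110011, 11111-
PI chart (minterm → PIs covering it):
  2 | 0-0010,00001-
  3 | 00001-  (sole → essential)
  4 | 0-0100,00-100
  8 | --1000,-01-00
  12 | -01-00,00-100
  18 | 0-0010  (sole → essential)
  21 | 01010-  (sole → essential)
  24 | --1000,01100-
  25 | 01100-  (sole → essential)
  38 | 100110  (sole → essential)
  40 | --1000,-01-00,1010-0
  42 | 1010-0,10101-
  43 | 10101-  (sole → essential)
  44 | -01-00,10110-
  45 | 10110-  (sole → essential)
  51 | 110011  (sole → essential)
  52 | -10100  (sole → essential)
  56 | --1000  (sole → essential)
  62 | 11111-  (sole → essential)
  63 | 11111-  (sole → essential)
Essential prime implicants: --1000, -10100, 0-0010, 00001-, 01010-, 01100-, 100110, 10101-, 10110-, 110011, 11111-

YES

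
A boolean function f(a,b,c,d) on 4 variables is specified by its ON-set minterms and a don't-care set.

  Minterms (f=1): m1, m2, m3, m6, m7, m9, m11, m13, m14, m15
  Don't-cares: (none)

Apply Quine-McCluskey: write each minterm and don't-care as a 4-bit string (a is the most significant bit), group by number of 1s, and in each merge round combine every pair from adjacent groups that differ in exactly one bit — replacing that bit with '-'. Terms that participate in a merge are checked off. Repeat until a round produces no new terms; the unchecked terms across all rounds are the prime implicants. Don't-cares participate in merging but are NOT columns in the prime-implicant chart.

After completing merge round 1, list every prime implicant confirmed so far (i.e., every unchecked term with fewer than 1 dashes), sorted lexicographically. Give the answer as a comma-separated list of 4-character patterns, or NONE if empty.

NONE

[col 0] 0001*, 0010*, 0011*, 0110*, 0111*, 1001*, 1011*, 1101*, 1110*, 1111*
[col 1] -001*, -011*, -110*, -111*, 0-10*, 0-11*, 00-1*, 001-*, 011-*, 1-01*, 1-11*, 10-1*, 11-1*, 111-*
[col 2] --11, -0-1, -11-, 0-1-, 1--1
Prime implicants: --11, -0-1, -11-, 0-1-, 1--1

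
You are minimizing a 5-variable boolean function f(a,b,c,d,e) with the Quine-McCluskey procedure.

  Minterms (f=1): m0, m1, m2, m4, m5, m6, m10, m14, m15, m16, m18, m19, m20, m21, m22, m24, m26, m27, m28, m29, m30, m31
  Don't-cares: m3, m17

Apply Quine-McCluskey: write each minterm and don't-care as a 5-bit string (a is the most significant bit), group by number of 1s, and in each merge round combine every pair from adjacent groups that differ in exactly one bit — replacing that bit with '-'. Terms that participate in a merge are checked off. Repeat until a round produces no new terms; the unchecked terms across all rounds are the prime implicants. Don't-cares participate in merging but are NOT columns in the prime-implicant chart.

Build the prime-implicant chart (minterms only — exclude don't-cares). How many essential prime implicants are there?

size-2^0 implicants → 00000(✓)  00001(✓)  00010(✓)  00011(✓)  00100(✓)  00101(✓)  00110(✓)  01010(✓)  01110(✓)  01111(✓)  10000(✓)  10001(✓)  10010(✓)  10011(✓)  10100(✓)  10101(✓)  10110(✓)  11000(✓)  11010(✓)  11011(✓)  11100(✓)  11101(✓)  11110(✓)  11111(✓)
size-2^1 implicants → -0000(✓)  -0001(✓)  -0010(✓)  -0011(✓)  -0100(✓)  -0101(✓)  -0110(✓)  -1010(✓)  -1110(✓)  -1111(✓)  0-010(✓)  0-110(✓)  00-00(✓)  00-01(✓)  00-10(✓)  000-0(✓)  000-1(✓)  0000-(✓)  0001-(✓)  001-0(✓)  0010-(✓)  01-10(✓)  0111-(✓)  1-000(✓)  1-010(✓)  1-011(✓)  1-100(✓)  1-101(✓)  1-110(✓)  10-00(✓)  10-01(✓)  10-10(✓)  100-0(✓)  100-1(✓)  1000-(✓)  1001-(✓)  101-0(✓)  1010-(✓)  11-00(✓)  11-10(✓)  11-11(✓)  110-0(✓)  1101-(✓)  111-0(✓)  111-1(✓)  1110-(✓)  1111-(✓)
size-2^2 implicants → --010(✓)  --110(✓)  -0-00(✓)  -0-01(✓)  -0-10(✓)  -00-0(✓)  -00-1(✓)  -000-(✓)  -001-(✓)  -01-0(✓)  -010-(✓)  -1-10(✓)  -111-  0--10(✓)  00--0(✓)  00-0-(✓)  000--(✓)  1--00(✓)  1--10(✓)  1-0-0(✓)  1-01-  1-1-0(✓)  1-10-  10--0(✓)  10-0-(✓)  100--(✓)  11--0(✓)  11-1-  111--
size-2^3 implicants → ---10  -0--0  -0-0-  -00--  1---0
Unchecked terms (primes): ---10, -0--0, -0-0-, -00--, -111-, 1---0, 1-01-, 1-10-, 11-1-, 111--
Minterm coverage:
  m0 ⊆ -0--0,-0-0-,-00--
  m1 ⊆ -0-0-,-00--
  m2 ⊆ ---10,-0--0,-00--
  m4 ⊆ -0--0,-0-0-
  m5 ⊆ -0-0- [E]
  m6 ⊆ ---10,-0--0
  m10 ⊆ ---10 [E]
  m14 ⊆ ---10,-111-
  m15 ⊆ -111- [E]
  m16 ⊆ -0--0,-0-0-,-00--,1---0
  m18 ⊆ ---10,-0--0,-00--,1---0,1-01-
  m19 ⊆ -00--,1-01-
  m20 ⊆ -0--0,-0-0-,1---0,1-10-
  m21 ⊆ -0-0-,1-10-
  m22 ⊆ ---10,-0--0,1---0
  m24 ⊆ 1---0 [E]
  m26 ⊆ ---10,1---0,1-01-,11-1-
  m27 ⊆ 1-01-,11-1-
  m28 ⊆ 1---0,1-10-,111--
  m29 ⊆ 1-10-,111--
  m30 ⊆ ---10,-111-,1---0,11-1-,111--
  m31 ⊆ -111-,11-1-,111--
E = {---10, -0-0-, -111-, 1---0}

4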